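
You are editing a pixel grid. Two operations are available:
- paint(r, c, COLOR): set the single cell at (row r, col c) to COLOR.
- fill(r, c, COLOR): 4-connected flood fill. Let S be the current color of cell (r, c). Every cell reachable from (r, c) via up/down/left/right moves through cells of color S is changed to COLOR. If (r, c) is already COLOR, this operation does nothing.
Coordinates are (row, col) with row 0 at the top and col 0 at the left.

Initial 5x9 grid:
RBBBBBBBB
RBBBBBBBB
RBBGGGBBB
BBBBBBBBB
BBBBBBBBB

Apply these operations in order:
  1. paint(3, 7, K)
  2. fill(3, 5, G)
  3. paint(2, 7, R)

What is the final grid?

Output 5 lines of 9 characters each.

After op 1 paint(3,7,K):
RBBBBBBBB
RBBBBBBBB
RBBGGGBBB
BBBBBBBKB
BBBBBBBBB
After op 2 fill(3,5,G) [38 cells changed]:
RGGGGGGGG
RGGGGGGGG
RGGGGGGGG
GGGGGGGKG
GGGGGGGGG
After op 3 paint(2,7,R):
RGGGGGGGG
RGGGGGGGG
RGGGGGGRG
GGGGGGGKG
GGGGGGGGG

Answer: RGGGGGGGG
RGGGGGGGG
RGGGGGGRG
GGGGGGGKG
GGGGGGGGG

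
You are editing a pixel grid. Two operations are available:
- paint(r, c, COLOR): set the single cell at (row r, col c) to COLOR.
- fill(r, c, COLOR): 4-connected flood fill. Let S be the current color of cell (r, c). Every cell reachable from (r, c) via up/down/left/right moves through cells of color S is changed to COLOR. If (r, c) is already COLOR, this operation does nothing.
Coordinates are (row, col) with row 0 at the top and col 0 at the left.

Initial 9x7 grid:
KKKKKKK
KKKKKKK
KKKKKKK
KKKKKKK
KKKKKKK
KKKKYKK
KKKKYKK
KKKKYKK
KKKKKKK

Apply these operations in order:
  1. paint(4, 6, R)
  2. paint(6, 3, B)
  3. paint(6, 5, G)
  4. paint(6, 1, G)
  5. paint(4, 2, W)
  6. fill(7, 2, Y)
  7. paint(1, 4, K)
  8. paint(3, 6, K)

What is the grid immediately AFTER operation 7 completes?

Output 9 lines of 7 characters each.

After op 1 paint(4,6,R):
KKKKKKK
KKKKKKK
KKKKKKK
KKKKKKK
KKKKKKR
KKKKYKK
KKKKYKK
KKKKYKK
KKKKKKK
After op 2 paint(6,3,B):
KKKKKKK
KKKKKKK
KKKKKKK
KKKKKKK
KKKKKKR
KKKKYKK
KKKBYKK
KKKKYKK
KKKKKKK
After op 3 paint(6,5,G):
KKKKKKK
KKKKKKK
KKKKKKK
KKKKKKK
KKKKKKR
KKKKYKK
KKKBYGK
KKKKYKK
KKKKKKK
After op 4 paint(6,1,G):
KKKKKKK
KKKKKKK
KKKKKKK
KKKKKKK
KKKKKKR
KKKKYKK
KGKBYGK
KKKKYKK
KKKKKKK
After op 5 paint(4,2,W):
KKKKKKK
KKKKKKK
KKKKKKK
KKKKKKK
KKWKKKR
KKKKYKK
KGKBYGK
KKKKYKK
KKKKKKK
After op 6 fill(7,2,Y) [55 cells changed]:
YYYYYYY
YYYYYYY
YYYYYYY
YYYYYYY
YYWYYYR
YYYYYYY
YGYBYGY
YYYYYYY
YYYYYYY
After op 7 paint(1,4,K):
YYYYYYY
YYYYKYY
YYYYYYY
YYYYYYY
YYWYYYR
YYYYYYY
YGYBYGY
YYYYYYY
YYYYYYY

Answer: YYYYYYY
YYYYKYY
YYYYYYY
YYYYYYY
YYWYYYR
YYYYYYY
YGYBYGY
YYYYYYY
YYYYYYY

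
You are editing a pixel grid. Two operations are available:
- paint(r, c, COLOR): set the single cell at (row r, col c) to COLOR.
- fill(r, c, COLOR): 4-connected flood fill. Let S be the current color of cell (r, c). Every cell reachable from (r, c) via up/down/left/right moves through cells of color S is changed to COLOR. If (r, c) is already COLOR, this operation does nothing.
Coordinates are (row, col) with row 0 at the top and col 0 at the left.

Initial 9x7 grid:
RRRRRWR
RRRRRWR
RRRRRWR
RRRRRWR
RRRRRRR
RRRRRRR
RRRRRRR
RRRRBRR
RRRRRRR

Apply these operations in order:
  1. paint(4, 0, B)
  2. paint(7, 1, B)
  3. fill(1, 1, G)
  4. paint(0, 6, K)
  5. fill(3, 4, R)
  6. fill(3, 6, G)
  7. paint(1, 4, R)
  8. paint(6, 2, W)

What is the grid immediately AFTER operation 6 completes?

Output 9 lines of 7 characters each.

Answer: GGGGGWK
GGGGGWG
GGGGGWG
GGGGGWG
BGGGGGG
GGGGGGG
GGGGGGG
GBGGBGG
GGGGGGG

Derivation:
After op 1 paint(4,0,B):
RRRRRWR
RRRRRWR
RRRRRWR
RRRRRWR
BRRRRRR
RRRRRRR
RRRRRRR
RRRRBRR
RRRRRRR
After op 2 paint(7,1,B):
RRRRRWR
RRRRRWR
RRRRRWR
RRRRRWR
BRRRRRR
RRRRRRR
RRRRRRR
RBRRBRR
RRRRRRR
After op 3 fill(1,1,G) [56 cells changed]:
GGGGGWG
GGGGGWG
GGGGGWG
GGGGGWG
BGGGGGG
GGGGGGG
GGGGGGG
GBGGBGG
GGGGGGG
After op 4 paint(0,6,K):
GGGGGWK
GGGGGWG
GGGGGWG
GGGGGWG
BGGGGGG
GGGGGGG
GGGGGGG
GBGGBGG
GGGGGGG
After op 5 fill(3,4,R) [55 cells changed]:
RRRRRWK
RRRRRWR
RRRRRWR
RRRRRWR
BRRRRRR
RRRRRRR
RRRRRRR
RBRRBRR
RRRRRRR
After op 6 fill(3,6,G) [55 cells changed]:
GGGGGWK
GGGGGWG
GGGGGWG
GGGGGWG
BGGGGGG
GGGGGGG
GGGGGGG
GBGGBGG
GGGGGGG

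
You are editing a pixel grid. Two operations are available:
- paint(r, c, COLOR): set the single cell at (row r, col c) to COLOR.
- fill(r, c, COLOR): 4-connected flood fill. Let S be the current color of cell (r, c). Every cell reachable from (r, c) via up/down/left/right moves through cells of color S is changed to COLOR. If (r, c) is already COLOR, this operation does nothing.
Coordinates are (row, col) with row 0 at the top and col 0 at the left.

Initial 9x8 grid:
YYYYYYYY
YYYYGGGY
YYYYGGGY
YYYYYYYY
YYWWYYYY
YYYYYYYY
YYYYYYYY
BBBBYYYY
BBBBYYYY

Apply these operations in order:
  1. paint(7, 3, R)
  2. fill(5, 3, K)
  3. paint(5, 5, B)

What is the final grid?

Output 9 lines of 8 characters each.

After op 1 paint(7,3,R):
YYYYYYYY
YYYYGGGY
YYYYGGGY
YYYYYYYY
YYWWYYYY
YYYYYYYY
YYYYYYYY
BBBRYYYY
BBBBYYYY
After op 2 fill(5,3,K) [56 cells changed]:
KKKKKKKK
KKKKGGGK
KKKKGGGK
KKKKKKKK
KKWWKKKK
KKKKKKKK
KKKKKKKK
BBBRKKKK
BBBBKKKK
After op 3 paint(5,5,B):
KKKKKKKK
KKKKGGGK
KKKKGGGK
KKKKKKKK
KKWWKKKK
KKKKKBKK
KKKKKKKK
BBBRKKKK
BBBBKKKK

Answer: KKKKKKKK
KKKKGGGK
KKKKGGGK
KKKKKKKK
KKWWKKKK
KKKKKBKK
KKKKKKKK
BBBRKKKK
BBBBKKKK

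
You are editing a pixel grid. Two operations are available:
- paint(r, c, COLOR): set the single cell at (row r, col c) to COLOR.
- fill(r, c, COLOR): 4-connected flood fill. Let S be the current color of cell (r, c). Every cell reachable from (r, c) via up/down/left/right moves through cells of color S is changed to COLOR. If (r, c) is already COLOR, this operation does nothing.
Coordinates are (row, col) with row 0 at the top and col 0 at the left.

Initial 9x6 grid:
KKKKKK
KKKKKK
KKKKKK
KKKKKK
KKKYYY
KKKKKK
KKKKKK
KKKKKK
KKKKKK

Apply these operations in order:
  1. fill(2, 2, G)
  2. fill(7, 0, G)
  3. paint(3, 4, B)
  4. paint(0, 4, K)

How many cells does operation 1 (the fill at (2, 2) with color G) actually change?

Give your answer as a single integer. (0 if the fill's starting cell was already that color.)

After op 1 fill(2,2,G) [51 cells changed]:
GGGGGG
GGGGGG
GGGGGG
GGGGGG
GGGYYY
GGGGGG
GGGGGG
GGGGGG
GGGGGG

Answer: 51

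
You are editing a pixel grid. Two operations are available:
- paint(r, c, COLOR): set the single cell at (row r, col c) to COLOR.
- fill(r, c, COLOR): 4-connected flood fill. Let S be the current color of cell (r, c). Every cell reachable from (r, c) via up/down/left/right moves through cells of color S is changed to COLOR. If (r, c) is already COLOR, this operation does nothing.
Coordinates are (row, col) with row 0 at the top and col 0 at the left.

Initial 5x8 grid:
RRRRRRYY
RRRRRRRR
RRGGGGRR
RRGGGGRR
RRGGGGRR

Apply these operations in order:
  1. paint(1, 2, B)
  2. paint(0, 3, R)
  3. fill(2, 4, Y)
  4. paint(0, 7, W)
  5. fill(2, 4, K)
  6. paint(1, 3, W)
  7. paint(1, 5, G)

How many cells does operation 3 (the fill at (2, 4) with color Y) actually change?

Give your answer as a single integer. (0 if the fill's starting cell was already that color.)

After op 1 paint(1,2,B):
RRRRRRYY
RRBRRRRR
RRGGGGRR
RRGGGGRR
RRGGGGRR
After op 2 paint(0,3,R):
RRRRRRYY
RRBRRRRR
RRGGGGRR
RRGGGGRR
RRGGGGRR
After op 3 fill(2,4,Y) [12 cells changed]:
RRRRRRYY
RRBRRRRR
RRYYYYRR
RRYYYYRR
RRYYYYRR

Answer: 12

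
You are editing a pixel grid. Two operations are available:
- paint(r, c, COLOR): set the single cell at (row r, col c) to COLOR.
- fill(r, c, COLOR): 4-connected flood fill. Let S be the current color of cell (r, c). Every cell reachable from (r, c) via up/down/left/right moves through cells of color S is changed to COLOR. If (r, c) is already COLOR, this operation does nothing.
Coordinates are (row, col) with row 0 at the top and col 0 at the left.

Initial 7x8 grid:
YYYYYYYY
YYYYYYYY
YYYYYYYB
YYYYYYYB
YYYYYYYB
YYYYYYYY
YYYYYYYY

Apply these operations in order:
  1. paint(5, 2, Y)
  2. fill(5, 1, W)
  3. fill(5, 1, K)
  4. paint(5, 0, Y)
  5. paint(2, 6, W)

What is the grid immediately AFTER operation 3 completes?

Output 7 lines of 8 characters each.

After op 1 paint(5,2,Y):
YYYYYYYY
YYYYYYYY
YYYYYYYB
YYYYYYYB
YYYYYYYB
YYYYYYYY
YYYYYYYY
After op 2 fill(5,1,W) [53 cells changed]:
WWWWWWWW
WWWWWWWW
WWWWWWWB
WWWWWWWB
WWWWWWWB
WWWWWWWW
WWWWWWWW
After op 3 fill(5,1,K) [53 cells changed]:
KKKKKKKK
KKKKKKKK
KKKKKKKB
KKKKKKKB
KKKKKKKB
KKKKKKKK
KKKKKKKK

Answer: KKKKKKKK
KKKKKKKK
KKKKKKKB
KKKKKKKB
KKKKKKKB
KKKKKKKK
KKKKKKKK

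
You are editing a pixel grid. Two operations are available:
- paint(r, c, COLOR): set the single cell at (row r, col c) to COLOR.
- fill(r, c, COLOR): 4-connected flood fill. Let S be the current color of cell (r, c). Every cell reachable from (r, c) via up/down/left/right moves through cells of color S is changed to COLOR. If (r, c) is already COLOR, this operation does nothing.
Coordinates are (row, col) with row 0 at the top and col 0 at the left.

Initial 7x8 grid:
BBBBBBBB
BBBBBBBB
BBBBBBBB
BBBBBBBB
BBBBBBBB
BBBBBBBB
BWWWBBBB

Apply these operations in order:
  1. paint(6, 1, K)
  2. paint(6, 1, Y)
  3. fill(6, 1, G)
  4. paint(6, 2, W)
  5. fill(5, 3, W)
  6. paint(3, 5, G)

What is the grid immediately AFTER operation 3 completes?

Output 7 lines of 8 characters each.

After op 1 paint(6,1,K):
BBBBBBBB
BBBBBBBB
BBBBBBBB
BBBBBBBB
BBBBBBBB
BBBBBBBB
BKWWBBBB
After op 2 paint(6,1,Y):
BBBBBBBB
BBBBBBBB
BBBBBBBB
BBBBBBBB
BBBBBBBB
BBBBBBBB
BYWWBBBB
After op 3 fill(6,1,G) [1 cells changed]:
BBBBBBBB
BBBBBBBB
BBBBBBBB
BBBBBBBB
BBBBBBBB
BBBBBBBB
BGWWBBBB

Answer: BBBBBBBB
BBBBBBBB
BBBBBBBB
BBBBBBBB
BBBBBBBB
BBBBBBBB
BGWWBBBB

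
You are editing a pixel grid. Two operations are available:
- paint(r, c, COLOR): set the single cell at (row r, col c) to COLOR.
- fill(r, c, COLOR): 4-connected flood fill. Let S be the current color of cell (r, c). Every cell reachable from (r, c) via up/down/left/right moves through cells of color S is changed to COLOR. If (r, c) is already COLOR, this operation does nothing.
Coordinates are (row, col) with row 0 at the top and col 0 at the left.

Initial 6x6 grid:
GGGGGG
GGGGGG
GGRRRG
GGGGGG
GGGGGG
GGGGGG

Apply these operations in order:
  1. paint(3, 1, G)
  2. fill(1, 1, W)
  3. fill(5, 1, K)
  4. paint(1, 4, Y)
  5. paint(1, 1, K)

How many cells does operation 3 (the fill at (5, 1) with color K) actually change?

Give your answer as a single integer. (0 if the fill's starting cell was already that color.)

After op 1 paint(3,1,G):
GGGGGG
GGGGGG
GGRRRG
GGGGGG
GGGGGG
GGGGGG
After op 2 fill(1,1,W) [33 cells changed]:
WWWWWW
WWWWWW
WWRRRW
WWWWWW
WWWWWW
WWWWWW
After op 3 fill(5,1,K) [33 cells changed]:
KKKKKK
KKKKKK
KKRRRK
KKKKKK
KKKKKK
KKKKKK

Answer: 33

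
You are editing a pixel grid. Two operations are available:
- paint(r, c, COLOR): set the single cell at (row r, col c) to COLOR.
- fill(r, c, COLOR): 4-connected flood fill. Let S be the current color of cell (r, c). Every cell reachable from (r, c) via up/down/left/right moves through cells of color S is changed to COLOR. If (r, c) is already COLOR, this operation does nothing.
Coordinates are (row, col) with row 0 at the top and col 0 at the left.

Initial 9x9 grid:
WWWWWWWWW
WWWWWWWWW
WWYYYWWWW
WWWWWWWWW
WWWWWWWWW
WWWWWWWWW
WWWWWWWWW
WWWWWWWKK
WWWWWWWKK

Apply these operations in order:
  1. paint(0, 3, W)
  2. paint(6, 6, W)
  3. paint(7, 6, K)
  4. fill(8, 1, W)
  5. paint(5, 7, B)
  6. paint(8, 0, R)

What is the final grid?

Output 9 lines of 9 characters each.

Answer: WWWWWWWWW
WWWWWWWWW
WWYYYWWWW
WWWWWWWWW
WWWWWWWWW
WWWWWWWBW
WWWWWWWWW
WWWWWWKKK
RWWWWWWKK

Derivation:
After op 1 paint(0,3,W):
WWWWWWWWW
WWWWWWWWW
WWYYYWWWW
WWWWWWWWW
WWWWWWWWW
WWWWWWWWW
WWWWWWWWW
WWWWWWWKK
WWWWWWWKK
After op 2 paint(6,6,W):
WWWWWWWWW
WWWWWWWWW
WWYYYWWWW
WWWWWWWWW
WWWWWWWWW
WWWWWWWWW
WWWWWWWWW
WWWWWWWKK
WWWWWWWKK
After op 3 paint(7,6,K):
WWWWWWWWW
WWWWWWWWW
WWYYYWWWW
WWWWWWWWW
WWWWWWWWW
WWWWWWWWW
WWWWWWWWW
WWWWWWKKK
WWWWWWWKK
After op 4 fill(8,1,W) [0 cells changed]:
WWWWWWWWW
WWWWWWWWW
WWYYYWWWW
WWWWWWWWW
WWWWWWWWW
WWWWWWWWW
WWWWWWWWW
WWWWWWKKK
WWWWWWWKK
After op 5 paint(5,7,B):
WWWWWWWWW
WWWWWWWWW
WWYYYWWWW
WWWWWWWWW
WWWWWWWWW
WWWWWWWBW
WWWWWWWWW
WWWWWWKKK
WWWWWWWKK
After op 6 paint(8,0,R):
WWWWWWWWW
WWWWWWWWW
WWYYYWWWW
WWWWWWWWW
WWWWWWWWW
WWWWWWWBW
WWWWWWWWW
WWWWWWKKK
RWWWWWWKK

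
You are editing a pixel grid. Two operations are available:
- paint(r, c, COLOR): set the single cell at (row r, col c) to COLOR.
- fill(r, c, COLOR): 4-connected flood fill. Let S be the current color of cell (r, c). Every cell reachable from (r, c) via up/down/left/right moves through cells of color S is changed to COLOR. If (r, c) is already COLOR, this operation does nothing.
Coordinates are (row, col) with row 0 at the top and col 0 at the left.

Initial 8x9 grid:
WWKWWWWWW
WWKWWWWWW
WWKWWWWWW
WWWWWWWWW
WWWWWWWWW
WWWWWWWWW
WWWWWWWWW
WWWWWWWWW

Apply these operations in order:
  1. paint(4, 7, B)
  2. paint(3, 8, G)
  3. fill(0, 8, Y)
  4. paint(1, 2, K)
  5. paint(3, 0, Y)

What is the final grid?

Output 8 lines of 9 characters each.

Answer: YYKYYYYYY
YYKYYYYYY
YYKYYYYYY
YYYYYYYYG
YYYYYYYBY
YYYYYYYYY
YYYYYYYYY
YYYYYYYYY

Derivation:
After op 1 paint(4,7,B):
WWKWWWWWW
WWKWWWWWW
WWKWWWWWW
WWWWWWWWW
WWWWWWWBW
WWWWWWWWW
WWWWWWWWW
WWWWWWWWW
After op 2 paint(3,8,G):
WWKWWWWWW
WWKWWWWWW
WWKWWWWWW
WWWWWWWWG
WWWWWWWBW
WWWWWWWWW
WWWWWWWWW
WWWWWWWWW
After op 3 fill(0,8,Y) [67 cells changed]:
YYKYYYYYY
YYKYYYYYY
YYKYYYYYY
YYYYYYYYG
YYYYYYYBY
YYYYYYYYY
YYYYYYYYY
YYYYYYYYY
After op 4 paint(1,2,K):
YYKYYYYYY
YYKYYYYYY
YYKYYYYYY
YYYYYYYYG
YYYYYYYBY
YYYYYYYYY
YYYYYYYYY
YYYYYYYYY
After op 5 paint(3,0,Y):
YYKYYYYYY
YYKYYYYYY
YYKYYYYYY
YYYYYYYYG
YYYYYYYBY
YYYYYYYYY
YYYYYYYYY
YYYYYYYYY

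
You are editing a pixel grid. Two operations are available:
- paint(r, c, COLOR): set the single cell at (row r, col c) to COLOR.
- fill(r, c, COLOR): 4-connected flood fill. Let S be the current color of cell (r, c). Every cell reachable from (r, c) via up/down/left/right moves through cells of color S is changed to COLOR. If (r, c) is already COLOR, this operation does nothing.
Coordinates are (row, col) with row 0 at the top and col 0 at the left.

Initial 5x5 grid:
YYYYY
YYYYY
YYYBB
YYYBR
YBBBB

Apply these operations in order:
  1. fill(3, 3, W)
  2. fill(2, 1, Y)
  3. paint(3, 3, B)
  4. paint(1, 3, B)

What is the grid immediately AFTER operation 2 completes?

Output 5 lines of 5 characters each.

Answer: YYYYY
YYYYY
YYYWW
YYYWR
YWWWW

Derivation:
After op 1 fill(3,3,W) [7 cells changed]:
YYYYY
YYYYY
YYYWW
YYYWR
YWWWW
After op 2 fill(2,1,Y) [0 cells changed]:
YYYYY
YYYYY
YYYWW
YYYWR
YWWWW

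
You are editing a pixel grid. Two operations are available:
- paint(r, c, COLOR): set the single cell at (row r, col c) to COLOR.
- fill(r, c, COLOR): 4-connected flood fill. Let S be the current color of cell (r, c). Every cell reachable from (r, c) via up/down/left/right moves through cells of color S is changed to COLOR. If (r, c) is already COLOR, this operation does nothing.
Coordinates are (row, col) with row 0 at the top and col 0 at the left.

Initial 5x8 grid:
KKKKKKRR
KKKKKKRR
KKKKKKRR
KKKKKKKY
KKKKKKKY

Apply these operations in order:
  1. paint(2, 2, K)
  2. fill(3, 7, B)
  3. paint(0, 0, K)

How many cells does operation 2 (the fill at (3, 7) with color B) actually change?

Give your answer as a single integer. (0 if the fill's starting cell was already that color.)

Answer: 2

Derivation:
After op 1 paint(2,2,K):
KKKKKKRR
KKKKKKRR
KKKKKKRR
KKKKKKKY
KKKKKKKY
After op 2 fill(3,7,B) [2 cells changed]:
KKKKKKRR
KKKKKKRR
KKKKKKRR
KKKKKKKB
KKKKKKKB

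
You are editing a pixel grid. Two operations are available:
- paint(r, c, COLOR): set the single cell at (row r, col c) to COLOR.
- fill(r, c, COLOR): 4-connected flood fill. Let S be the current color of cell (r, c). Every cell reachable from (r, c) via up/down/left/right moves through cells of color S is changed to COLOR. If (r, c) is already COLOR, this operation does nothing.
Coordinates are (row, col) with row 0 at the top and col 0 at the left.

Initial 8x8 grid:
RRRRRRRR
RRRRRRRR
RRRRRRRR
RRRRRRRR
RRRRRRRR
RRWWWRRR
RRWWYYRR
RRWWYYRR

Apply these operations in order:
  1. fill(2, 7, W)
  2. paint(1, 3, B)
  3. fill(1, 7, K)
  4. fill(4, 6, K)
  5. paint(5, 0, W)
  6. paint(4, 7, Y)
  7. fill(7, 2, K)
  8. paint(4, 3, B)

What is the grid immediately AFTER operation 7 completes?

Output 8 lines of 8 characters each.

After op 1 fill(2,7,W) [53 cells changed]:
WWWWWWWW
WWWWWWWW
WWWWWWWW
WWWWWWWW
WWWWWWWW
WWWWWWWW
WWWWYYWW
WWWWYYWW
After op 2 paint(1,3,B):
WWWWWWWW
WWWBWWWW
WWWWWWWW
WWWWWWWW
WWWWWWWW
WWWWWWWW
WWWWYYWW
WWWWYYWW
After op 3 fill(1,7,K) [59 cells changed]:
KKKKKKKK
KKKBKKKK
KKKKKKKK
KKKKKKKK
KKKKKKKK
KKKKKKKK
KKKKYYKK
KKKKYYKK
After op 4 fill(4,6,K) [0 cells changed]:
KKKKKKKK
KKKBKKKK
KKKKKKKK
KKKKKKKK
KKKKKKKK
KKKKKKKK
KKKKYYKK
KKKKYYKK
After op 5 paint(5,0,W):
KKKKKKKK
KKKBKKKK
KKKKKKKK
KKKKKKKK
KKKKKKKK
WKKKKKKK
KKKKYYKK
KKKKYYKK
After op 6 paint(4,7,Y):
KKKKKKKK
KKKBKKKK
KKKKKKKK
KKKKKKKK
KKKKKKKY
WKKKKKKK
KKKKYYKK
KKKKYYKK
After op 7 fill(7,2,K) [0 cells changed]:
KKKKKKKK
KKKBKKKK
KKKKKKKK
KKKKKKKK
KKKKKKKY
WKKKKKKK
KKKKYYKK
KKKKYYKK

Answer: KKKKKKKK
KKKBKKKK
KKKKKKKK
KKKKKKKK
KKKKKKKY
WKKKKKKK
KKKKYYKK
KKKKYYKK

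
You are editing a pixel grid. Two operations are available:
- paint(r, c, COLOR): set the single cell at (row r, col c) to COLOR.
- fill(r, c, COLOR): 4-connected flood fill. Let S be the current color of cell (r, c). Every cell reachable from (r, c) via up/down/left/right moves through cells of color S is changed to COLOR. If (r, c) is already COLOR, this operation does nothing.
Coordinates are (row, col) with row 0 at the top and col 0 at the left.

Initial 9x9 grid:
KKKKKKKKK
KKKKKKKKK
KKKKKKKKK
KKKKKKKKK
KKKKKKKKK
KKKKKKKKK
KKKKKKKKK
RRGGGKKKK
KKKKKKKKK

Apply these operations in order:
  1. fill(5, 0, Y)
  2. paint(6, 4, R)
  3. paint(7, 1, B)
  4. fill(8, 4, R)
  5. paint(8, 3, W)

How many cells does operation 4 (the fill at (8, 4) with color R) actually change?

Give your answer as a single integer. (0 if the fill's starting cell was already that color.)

Answer: 75

Derivation:
After op 1 fill(5,0,Y) [76 cells changed]:
YYYYYYYYY
YYYYYYYYY
YYYYYYYYY
YYYYYYYYY
YYYYYYYYY
YYYYYYYYY
YYYYYYYYY
RRGGGYYYY
YYYYYYYYY
After op 2 paint(6,4,R):
YYYYYYYYY
YYYYYYYYY
YYYYYYYYY
YYYYYYYYY
YYYYYYYYY
YYYYYYYYY
YYYYRYYYY
RRGGGYYYY
YYYYYYYYY
After op 3 paint(7,1,B):
YYYYYYYYY
YYYYYYYYY
YYYYYYYYY
YYYYYYYYY
YYYYYYYYY
YYYYYYYYY
YYYYRYYYY
RBGGGYYYY
YYYYYYYYY
After op 4 fill(8,4,R) [75 cells changed]:
RRRRRRRRR
RRRRRRRRR
RRRRRRRRR
RRRRRRRRR
RRRRRRRRR
RRRRRRRRR
RRRRRRRRR
RBGGGRRRR
RRRRRRRRR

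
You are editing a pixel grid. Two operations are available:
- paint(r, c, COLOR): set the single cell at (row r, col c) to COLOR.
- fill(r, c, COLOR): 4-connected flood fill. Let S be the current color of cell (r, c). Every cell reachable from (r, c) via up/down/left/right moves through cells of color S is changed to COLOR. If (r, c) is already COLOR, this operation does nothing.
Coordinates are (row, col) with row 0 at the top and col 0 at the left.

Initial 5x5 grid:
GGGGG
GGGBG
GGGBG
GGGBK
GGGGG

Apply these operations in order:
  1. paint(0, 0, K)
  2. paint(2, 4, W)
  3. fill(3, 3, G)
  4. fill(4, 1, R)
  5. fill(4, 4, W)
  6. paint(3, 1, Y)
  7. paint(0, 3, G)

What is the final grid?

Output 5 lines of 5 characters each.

Answer: KWWGW
WWWWW
WWWWW
WYWWK
WWWWW

Derivation:
After op 1 paint(0,0,K):
KGGGG
GGGBG
GGGBG
GGGBK
GGGGG
After op 2 paint(2,4,W):
KGGGG
GGGBG
GGGBW
GGGBK
GGGGG
After op 3 fill(3,3,G) [3 cells changed]:
KGGGG
GGGGG
GGGGW
GGGGK
GGGGG
After op 4 fill(4,1,R) [22 cells changed]:
KRRRR
RRRRR
RRRRW
RRRRK
RRRRR
After op 5 fill(4,4,W) [22 cells changed]:
KWWWW
WWWWW
WWWWW
WWWWK
WWWWW
After op 6 paint(3,1,Y):
KWWWW
WWWWW
WWWWW
WYWWK
WWWWW
After op 7 paint(0,3,G):
KWWGW
WWWWW
WWWWW
WYWWK
WWWWW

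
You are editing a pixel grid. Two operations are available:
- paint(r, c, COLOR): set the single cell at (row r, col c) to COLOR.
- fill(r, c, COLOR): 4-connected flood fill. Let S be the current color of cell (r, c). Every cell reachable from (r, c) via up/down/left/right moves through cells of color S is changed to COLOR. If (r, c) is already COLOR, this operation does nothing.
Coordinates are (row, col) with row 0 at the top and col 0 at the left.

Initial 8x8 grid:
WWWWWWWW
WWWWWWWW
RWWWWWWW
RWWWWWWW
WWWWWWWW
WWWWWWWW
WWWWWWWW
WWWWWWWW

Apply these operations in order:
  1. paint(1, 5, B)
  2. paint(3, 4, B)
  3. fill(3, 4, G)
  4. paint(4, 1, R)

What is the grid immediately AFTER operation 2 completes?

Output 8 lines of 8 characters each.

After op 1 paint(1,5,B):
WWWWWWWW
WWWWWBWW
RWWWWWWW
RWWWWWWW
WWWWWWWW
WWWWWWWW
WWWWWWWW
WWWWWWWW
After op 2 paint(3,4,B):
WWWWWWWW
WWWWWBWW
RWWWWWWW
RWWWBWWW
WWWWWWWW
WWWWWWWW
WWWWWWWW
WWWWWWWW

Answer: WWWWWWWW
WWWWWBWW
RWWWWWWW
RWWWBWWW
WWWWWWWW
WWWWWWWW
WWWWWWWW
WWWWWWWW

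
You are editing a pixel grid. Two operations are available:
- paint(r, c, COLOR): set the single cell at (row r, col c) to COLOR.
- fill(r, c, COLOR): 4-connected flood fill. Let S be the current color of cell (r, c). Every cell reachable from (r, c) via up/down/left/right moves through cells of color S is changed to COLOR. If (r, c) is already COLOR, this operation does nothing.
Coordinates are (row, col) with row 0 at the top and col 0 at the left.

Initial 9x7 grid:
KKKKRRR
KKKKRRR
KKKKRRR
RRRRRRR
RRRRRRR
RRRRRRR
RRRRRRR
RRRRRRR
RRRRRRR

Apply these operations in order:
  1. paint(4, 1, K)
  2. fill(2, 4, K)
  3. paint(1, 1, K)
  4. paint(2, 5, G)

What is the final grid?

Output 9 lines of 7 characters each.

Answer: KKKKKKK
KKKKKKK
KKKKKGK
KKKKKKK
KKKKKKK
KKKKKKK
KKKKKKK
KKKKKKK
KKKKKKK

Derivation:
After op 1 paint(4,1,K):
KKKKRRR
KKKKRRR
KKKKRRR
RRRRRRR
RKRRRRR
RRRRRRR
RRRRRRR
RRRRRRR
RRRRRRR
After op 2 fill(2,4,K) [50 cells changed]:
KKKKKKK
KKKKKKK
KKKKKKK
KKKKKKK
KKKKKKK
KKKKKKK
KKKKKKK
KKKKKKK
KKKKKKK
After op 3 paint(1,1,K):
KKKKKKK
KKKKKKK
KKKKKKK
KKKKKKK
KKKKKKK
KKKKKKK
KKKKKKK
KKKKKKK
KKKKKKK
After op 4 paint(2,5,G):
KKKKKKK
KKKKKKK
KKKKKGK
KKKKKKK
KKKKKKK
KKKKKKK
KKKKKKK
KKKKKKK
KKKKKKK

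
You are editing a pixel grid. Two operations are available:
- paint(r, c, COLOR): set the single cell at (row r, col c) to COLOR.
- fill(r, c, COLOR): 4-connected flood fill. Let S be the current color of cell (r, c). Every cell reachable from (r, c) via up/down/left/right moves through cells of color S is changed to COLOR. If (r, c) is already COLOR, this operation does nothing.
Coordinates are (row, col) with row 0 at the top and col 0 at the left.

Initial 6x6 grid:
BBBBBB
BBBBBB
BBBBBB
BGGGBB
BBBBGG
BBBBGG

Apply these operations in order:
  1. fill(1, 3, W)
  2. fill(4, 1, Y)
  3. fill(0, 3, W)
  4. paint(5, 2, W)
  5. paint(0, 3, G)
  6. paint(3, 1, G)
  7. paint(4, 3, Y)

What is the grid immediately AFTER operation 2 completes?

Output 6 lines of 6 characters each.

After op 1 fill(1,3,W) [29 cells changed]:
WWWWWW
WWWWWW
WWWWWW
WGGGWW
WWWWGG
WWWWGG
After op 2 fill(4,1,Y) [29 cells changed]:
YYYYYY
YYYYYY
YYYYYY
YGGGYY
YYYYGG
YYYYGG

Answer: YYYYYY
YYYYYY
YYYYYY
YGGGYY
YYYYGG
YYYYGG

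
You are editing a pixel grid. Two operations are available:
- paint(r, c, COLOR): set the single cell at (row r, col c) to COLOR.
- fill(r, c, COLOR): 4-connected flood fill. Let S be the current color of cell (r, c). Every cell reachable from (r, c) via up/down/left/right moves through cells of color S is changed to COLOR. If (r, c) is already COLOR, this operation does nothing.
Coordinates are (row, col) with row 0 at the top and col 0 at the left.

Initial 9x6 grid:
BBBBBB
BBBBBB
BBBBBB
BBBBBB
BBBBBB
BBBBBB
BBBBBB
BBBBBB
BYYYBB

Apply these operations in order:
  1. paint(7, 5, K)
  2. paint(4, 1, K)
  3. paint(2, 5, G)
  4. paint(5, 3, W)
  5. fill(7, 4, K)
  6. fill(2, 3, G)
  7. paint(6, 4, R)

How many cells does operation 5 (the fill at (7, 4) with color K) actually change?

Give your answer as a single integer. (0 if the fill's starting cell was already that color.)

After op 1 paint(7,5,K):
BBBBBB
BBBBBB
BBBBBB
BBBBBB
BBBBBB
BBBBBB
BBBBBB
BBBBBK
BYYYBB
After op 2 paint(4,1,K):
BBBBBB
BBBBBB
BBBBBB
BBBBBB
BKBBBB
BBBBBB
BBBBBB
BBBBBK
BYYYBB
After op 3 paint(2,5,G):
BBBBBB
BBBBBB
BBBBBG
BBBBBB
BKBBBB
BBBBBB
BBBBBB
BBBBBK
BYYYBB
After op 4 paint(5,3,W):
BBBBBB
BBBBBB
BBBBBG
BBBBBB
BKBBBB
BBBWBB
BBBBBB
BBBBBK
BYYYBB
After op 5 fill(7,4,K) [47 cells changed]:
KKKKKK
KKKKKK
KKKKKG
KKKKKK
KKKKKK
KKKWKK
KKKKKK
KKKKKK
KYYYKK

Answer: 47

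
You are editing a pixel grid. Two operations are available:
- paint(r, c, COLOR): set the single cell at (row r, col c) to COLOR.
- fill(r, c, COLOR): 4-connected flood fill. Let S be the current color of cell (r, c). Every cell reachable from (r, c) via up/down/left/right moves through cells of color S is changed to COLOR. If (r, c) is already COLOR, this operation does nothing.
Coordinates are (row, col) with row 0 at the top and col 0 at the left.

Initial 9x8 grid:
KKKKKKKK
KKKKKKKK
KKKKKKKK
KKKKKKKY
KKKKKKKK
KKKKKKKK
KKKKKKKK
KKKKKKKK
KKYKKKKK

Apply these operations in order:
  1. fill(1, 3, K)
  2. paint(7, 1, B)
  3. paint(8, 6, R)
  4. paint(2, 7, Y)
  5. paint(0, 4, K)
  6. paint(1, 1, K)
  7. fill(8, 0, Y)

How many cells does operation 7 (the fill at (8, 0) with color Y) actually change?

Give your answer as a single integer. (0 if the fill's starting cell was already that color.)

After op 1 fill(1,3,K) [0 cells changed]:
KKKKKKKK
KKKKKKKK
KKKKKKKK
KKKKKKKY
KKKKKKKK
KKKKKKKK
KKKKKKKK
KKKKKKKK
KKYKKKKK
After op 2 paint(7,1,B):
KKKKKKKK
KKKKKKKK
KKKKKKKK
KKKKKKKY
KKKKKKKK
KKKKKKKK
KKKKKKKK
KBKKKKKK
KKYKKKKK
After op 3 paint(8,6,R):
KKKKKKKK
KKKKKKKK
KKKKKKKK
KKKKKKKY
KKKKKKKK
KKKKKKKK
KKKKKKKK
KBKKKKKK
KKYKKKRK
After op 4 paint(2,7,Y):
KKKKKKKK
KKKKKKKK
KKKKKKKY
KKKKKKKY
KKKKKKKK
KKKKKKKK
KKKKKKKK
KBKKKKKK
KKYKKKRK
After op 5 paint(0,4,K):
KKKKKKKK
KKKKKKKK
KKKKKKKY
KKKKKKKY
KKKKKKKK
KKKKKKKK
KKKKKKKK
KBKKKKKK
KKYKKKRK
After op 6 paint(1,1,K):
KKKKKKKK
KKKKKKKK
KKKKKKKY
KKKKKKKY
KKKKKKKK
KKKKKKKK
KKKKKKKK
KBKKKKKK
KKYKKKRK
After op 7 fill(8,0,Y) [67 cells changed]:
YYYYYYYY
YYYYYYYY
YYYYYYYY
YYYYYYYY
YYYYYYYY
YYYYYYYY
YYYYYYYY
YBYYYYYY
YYYYYYRY

Answer: 67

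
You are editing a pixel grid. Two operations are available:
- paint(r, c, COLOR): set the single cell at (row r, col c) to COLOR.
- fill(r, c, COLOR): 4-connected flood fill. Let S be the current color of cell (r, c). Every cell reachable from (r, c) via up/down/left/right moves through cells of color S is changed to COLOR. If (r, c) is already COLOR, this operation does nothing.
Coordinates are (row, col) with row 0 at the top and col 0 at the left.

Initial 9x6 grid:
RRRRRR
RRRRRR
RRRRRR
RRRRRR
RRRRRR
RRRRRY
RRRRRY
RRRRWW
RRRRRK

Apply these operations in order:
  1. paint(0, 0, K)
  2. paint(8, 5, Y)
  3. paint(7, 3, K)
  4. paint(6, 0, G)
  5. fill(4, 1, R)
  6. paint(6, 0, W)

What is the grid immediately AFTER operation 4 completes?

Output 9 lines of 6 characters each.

After op 1 paint(0,0,K):
KRRRRR
RRRRRR
RRRRRR
RRRRRR
RRRRRR
RRRRRY
RRRRRY
RRRRWW
RRRRRK
After op 2 paint(8,5,Y):
KRRRRR
RRRRRR
RRRRRR
RRRRRR
RRRRRR
RRRRRY
RRRRRY
RRRRWW
RRRRRY
After op 3 paint(7,3,K):
KRRRRR
RRRRRR
RRRRRR
RRRRRR
RRRRRR
RRRRRY
RRRRRY
RRRKWW
RRRRRY
After op 4 paint(6,0,G):
KRRRRR
RRRRRR
RRRRRR
RRRRRR
RRRRRR
RRRRRY
GRRRRY
RRRKWW
RRRRRY

Answer: KRRRRR
RRRRRR
RRRRRR
RRRRRR
RRRRRR
RRRRRY
GRRRRY
RRRKWW
RRRRRY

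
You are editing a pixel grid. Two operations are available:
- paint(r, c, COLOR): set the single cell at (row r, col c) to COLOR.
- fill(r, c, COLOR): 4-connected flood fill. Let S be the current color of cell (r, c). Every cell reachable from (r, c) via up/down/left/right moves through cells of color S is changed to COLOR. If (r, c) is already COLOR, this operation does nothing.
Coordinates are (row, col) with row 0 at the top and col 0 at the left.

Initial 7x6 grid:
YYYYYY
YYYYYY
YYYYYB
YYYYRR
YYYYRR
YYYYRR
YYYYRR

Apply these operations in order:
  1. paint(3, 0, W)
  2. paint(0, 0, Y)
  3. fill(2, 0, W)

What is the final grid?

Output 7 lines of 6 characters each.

After op 1 paint(3,0,W):
YYYYYY
YYYYYY
YYYYYB
WYYYRR
YYYYRR
YYYYRR
YYYYRR
After op 2 paint(0,0,Y):
YYYYYY
YYYYYY
YYYYYB
WYYYRR
YYYYRR
YYYYRR
YYYYRR
After op 3 fill(2,0,W) [32 cells changed]:
WWWWWW
WWWWWW
WWWWWB
WWWWRR
WWWWRR
WWWWRR
WWWWRR

Answer: WWWWWW
WWWWWW
WWWWWB
WWWWRR
WWWWRR
WWWWRR
WWWWRR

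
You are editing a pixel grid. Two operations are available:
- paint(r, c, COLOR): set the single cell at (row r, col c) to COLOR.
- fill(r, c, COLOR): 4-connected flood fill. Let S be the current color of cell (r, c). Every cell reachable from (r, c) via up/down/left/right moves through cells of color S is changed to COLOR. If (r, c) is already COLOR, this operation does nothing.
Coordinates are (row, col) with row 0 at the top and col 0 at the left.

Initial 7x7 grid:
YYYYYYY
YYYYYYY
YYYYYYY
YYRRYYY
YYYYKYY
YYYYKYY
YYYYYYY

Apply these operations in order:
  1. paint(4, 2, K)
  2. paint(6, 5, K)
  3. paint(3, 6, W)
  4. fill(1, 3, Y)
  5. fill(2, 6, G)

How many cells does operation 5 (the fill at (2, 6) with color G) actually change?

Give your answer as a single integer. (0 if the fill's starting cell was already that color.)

After op 1 paint(4,2,K):
YYYYYYY
YYYYYYY
YYYYYYY
YYRRYYY
YYKYKYY
YYYYKYY
YYYYYYY
After op 2 paint(6,5,K):
YYYYYYY
YYYYYYY
YYYYYYY
YYRRYYY
YYKYKYY
YYYYKYY
YYYYYKY
After op 3 paint(3,6,W):
YYYYYYY
YYYYYYY
YYYYYYY
YYRRYYW
YYKYKYY
YYYYKYY
YYYYYKY
After op 4 fill(1,3,Y) [0 cells changed]:
YYYYYYY
YYYYYYY
YYYYYYY
YYRRYYW
YYKYKYY
YYYYKYY
YYYYYKY
After op 5 fill(2,6,G) [42 cells changed]:
GGGGGGG
GGGGGGG
GGGGGGG
GGRRGGW
GGKGKGG
GGGGKGG
GGGGGKG

Answer: 42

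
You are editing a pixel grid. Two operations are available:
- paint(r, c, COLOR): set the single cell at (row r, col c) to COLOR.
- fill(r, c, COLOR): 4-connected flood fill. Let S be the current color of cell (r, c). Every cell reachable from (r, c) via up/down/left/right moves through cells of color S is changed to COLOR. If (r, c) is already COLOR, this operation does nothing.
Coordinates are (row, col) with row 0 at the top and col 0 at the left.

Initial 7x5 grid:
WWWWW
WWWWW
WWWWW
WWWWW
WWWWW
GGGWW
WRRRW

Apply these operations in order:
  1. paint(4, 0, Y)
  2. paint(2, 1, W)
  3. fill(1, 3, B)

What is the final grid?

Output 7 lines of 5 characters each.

After op 1 paint(4,0,Y):
WWWWW
WWWWW
WWWWW
WWWWW
YWWWW
GGGWW
WRRRW
After op 2 paint(2,1,W):
WWWWW
WWWWW
WWWWW
WWWWW
YWWWW
GGGWW
WRRRW
After op 3 fill(1,3,B) [27 cells changed]:
BBBBB
BBBBB
BBBBB
BBBBB
YBBBB
GGGBB
WRRRB

Answer: BBBBB
BBBBB
BBBBB
BBBBB
YBBBB
GGGBB
WRRRB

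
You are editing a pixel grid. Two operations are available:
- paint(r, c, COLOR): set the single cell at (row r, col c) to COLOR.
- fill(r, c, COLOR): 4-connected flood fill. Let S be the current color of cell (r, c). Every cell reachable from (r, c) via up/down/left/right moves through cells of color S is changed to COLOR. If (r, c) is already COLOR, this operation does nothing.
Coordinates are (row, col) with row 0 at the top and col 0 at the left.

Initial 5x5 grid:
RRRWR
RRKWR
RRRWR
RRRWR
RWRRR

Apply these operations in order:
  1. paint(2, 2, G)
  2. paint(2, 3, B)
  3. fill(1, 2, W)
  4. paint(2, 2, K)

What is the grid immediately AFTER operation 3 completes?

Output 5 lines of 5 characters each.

Answer: RRRWR
RRWWR
RRGBR
RRRWR
RWRRR

Derivation:
After op 1 paint(2,2,G):
RRRWR
RRKWR
RRGWR
RRRWR
RWRRR
After op 2 paint(2,3,B):
RRRWR
RRKWR
RRGBR
RRRWR
RWRRR
After op 3 fill(1,2,W) [1 cells changed]:
RRRWR
RRWWR
RRGBR
RRRWR
RWRRR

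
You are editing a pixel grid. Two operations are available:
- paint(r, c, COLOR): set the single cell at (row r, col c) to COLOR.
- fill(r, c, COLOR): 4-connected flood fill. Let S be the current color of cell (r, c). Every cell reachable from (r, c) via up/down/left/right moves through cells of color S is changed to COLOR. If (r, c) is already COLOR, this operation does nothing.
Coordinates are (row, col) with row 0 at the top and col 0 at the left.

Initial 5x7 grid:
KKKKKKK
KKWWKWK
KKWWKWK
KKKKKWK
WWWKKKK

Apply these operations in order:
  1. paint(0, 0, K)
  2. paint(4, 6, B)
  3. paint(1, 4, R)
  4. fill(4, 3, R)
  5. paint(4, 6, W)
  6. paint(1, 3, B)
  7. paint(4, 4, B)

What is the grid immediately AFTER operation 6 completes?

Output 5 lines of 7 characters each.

After op 1 paint(0,0,K):
KKKKKKK
KKWWKWK
KKWWKWK
KKKKKWK
WWWKKKK
After op 2 paint(4,6,B):
KKKKKKK
KKWWKWK
KKWWKWK
KKKKKWK
WWWKKKB
After op 3 paint(1,4,R):
KKKKKKK
KKWWRWK
KKWWKWK
KKKKKWK
WWWKKKB
After op 4 fill(4,3,R) [23 cells changed]:
RRRRRRR
RRWWRWR
RRWWRWR
RRRRRWR
WWWRRRB
After op 5 paint(4,6,W):
RRRRRRR
RRWWRWR
RRWWRWR
RRRRRWR
WWWRRRW
After op 6 paint(1,3,B):
RRRRRRR
RRWBRWR
RRWWRWR
RRRRRWR
WWWRRRW

Answer: RRRRRRR
RRWBRWR
RRWWRWR
RRRRRWR
WWWRRRW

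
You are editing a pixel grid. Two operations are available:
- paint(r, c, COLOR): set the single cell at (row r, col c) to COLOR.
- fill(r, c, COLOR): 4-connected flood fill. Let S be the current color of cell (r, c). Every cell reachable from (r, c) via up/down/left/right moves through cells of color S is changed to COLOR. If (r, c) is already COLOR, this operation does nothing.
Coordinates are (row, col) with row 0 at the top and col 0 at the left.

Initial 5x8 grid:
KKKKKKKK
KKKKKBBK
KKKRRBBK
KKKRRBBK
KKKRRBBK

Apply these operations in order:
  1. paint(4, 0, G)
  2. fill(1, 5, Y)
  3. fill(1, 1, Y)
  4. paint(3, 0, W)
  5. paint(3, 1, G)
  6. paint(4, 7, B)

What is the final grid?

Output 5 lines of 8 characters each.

After op 1 paint(4,0,G):
KKKKKKKK
KKKKKBBK
KKKRRBBK
KKKRRBBK
GKKRRBBK
After op 2 fill(1,5,Y) [8 cells changed]:
KKKKKKKK
KKKKKYYK
KKKRRYYK
KKKRRYYK
GKKRRYYK
After op 3 fill(1,1,Y) [25 cells changed]:
YYYYYYYY
YYYYYYYY
YYYRRYYY
YYYRRYYY
GYYRRYYY
After op 4 paint(3,0,W):
YYYYYYYY
YYYYYYYY
YYYRRYYY
WYYRRYYY
GYYRRYYY
After op 5 paint(3,1,G):
YYYYYYYY
YYYYYYYY
YYYRRYYY
WGYRRYYY
GYYRRYYY
After op 6 paint(4,7,B):
YYYYYYYY
YYYYYYYY
YYYRRYYY
WGYRRYYY
GYYRRYYB

Answer: YYYYYYYY
YYYYYYYY
YYYRRYYY
WGYRRYYY
GYYRRYYB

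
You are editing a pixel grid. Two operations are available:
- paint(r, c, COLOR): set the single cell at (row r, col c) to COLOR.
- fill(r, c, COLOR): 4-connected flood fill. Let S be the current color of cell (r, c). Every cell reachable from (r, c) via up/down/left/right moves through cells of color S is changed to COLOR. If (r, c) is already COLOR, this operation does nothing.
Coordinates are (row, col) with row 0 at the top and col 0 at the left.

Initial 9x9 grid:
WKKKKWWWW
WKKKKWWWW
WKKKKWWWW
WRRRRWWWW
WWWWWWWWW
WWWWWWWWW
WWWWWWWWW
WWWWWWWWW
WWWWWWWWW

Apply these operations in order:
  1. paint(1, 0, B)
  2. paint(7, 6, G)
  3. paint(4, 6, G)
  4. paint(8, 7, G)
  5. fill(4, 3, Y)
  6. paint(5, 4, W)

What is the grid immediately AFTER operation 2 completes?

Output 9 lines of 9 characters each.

After op 1 paint(1,0,B):
WKKKKWWWW
BKKKKWWWW
WKKKKWWWW
WRRRRWWWW
WWWWWWWWW
WWWWWWWWW
WWWWWWWWW
WWWWWWWWW
WWWWWWWWW
After op 2 paint(7,6,G):
WKKKKWWWW
BKKKKWWWW
WKKKKWWWW
WRRRRWWWW
WWWWWWWWW
WWWWWWWWW
WWWWWWWWW
WWWWWWGWW
WWWWWWWWW

Answer: WKKKKWWWW
BKKKKWWWW
WKKKKWWWW
WRRRRWWWW
WWWWWWWWW
WWWWWWWWW
WWWWWWWWW
WWWWWWGWW
WWWWWWWWW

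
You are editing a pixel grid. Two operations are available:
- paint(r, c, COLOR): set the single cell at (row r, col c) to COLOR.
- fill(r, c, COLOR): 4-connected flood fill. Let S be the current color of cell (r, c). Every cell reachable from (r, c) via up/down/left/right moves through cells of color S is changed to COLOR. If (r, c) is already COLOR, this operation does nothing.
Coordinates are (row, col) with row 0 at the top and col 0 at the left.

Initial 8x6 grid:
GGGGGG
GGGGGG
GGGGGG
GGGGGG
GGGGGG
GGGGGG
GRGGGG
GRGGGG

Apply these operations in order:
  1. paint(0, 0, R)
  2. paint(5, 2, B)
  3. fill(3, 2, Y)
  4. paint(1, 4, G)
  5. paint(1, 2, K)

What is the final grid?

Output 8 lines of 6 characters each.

After op 1 paint(0,0,R):
RGGGGG
GGGGGG
GGGGGG
GGGGGG
GGGGGG
GGGGGG
GRGGGG
GRGGGG
After op 2 paint(5,2,B):
RGGGGG
GGGGGG
GGGGGG
GGGGGG
GGGGGG
GGBGGG
GRGGGG
GRGGGG
After op 3 fill(3,2,Y) [44 cells changed]:
RYYYYY
YYYYYY
YYYYYY
YYYYYY
YYYYYY
YYBYYY
YRYYYY
YRYYYY
After op 4 paint(1,4,G):
RYYYYY
YYYYGY
YYYYYY
YYYYYY
YYYYYY
YYBYYY
YRYYYY
YRYYYY
After op 5 paint(1,2,K):
RYYYYY
YYKYGY
YYYYYY
YYYYYY
YYYYYY
YYBYYY
YRYYYY
YRYYYY

Answer: RYYYYY
YYKYGY
YYYYYY
YYYYYY
YYYYYY
YYBYYY
YRYYYY
YRYYYY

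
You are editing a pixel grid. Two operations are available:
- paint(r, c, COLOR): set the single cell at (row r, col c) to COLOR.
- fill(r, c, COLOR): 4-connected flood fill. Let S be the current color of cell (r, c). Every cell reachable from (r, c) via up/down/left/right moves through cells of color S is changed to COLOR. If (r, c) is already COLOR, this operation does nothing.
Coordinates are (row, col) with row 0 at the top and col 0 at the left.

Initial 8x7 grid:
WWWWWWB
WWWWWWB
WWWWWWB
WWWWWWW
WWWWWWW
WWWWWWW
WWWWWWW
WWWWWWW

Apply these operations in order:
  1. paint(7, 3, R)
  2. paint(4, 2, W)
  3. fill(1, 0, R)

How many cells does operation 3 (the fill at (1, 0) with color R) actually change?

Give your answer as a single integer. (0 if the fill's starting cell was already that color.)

After op 1 paint(7,3,R):
WWWWWWB
WWWWWWB
WWWWWWB
WWWWWWW
WWWWWWW
WWWWWWW
WWWWWWW
WWWRWWW
After op 2 paint(4,2,W):
WWWWWWB
WWWWWWB
WWWWWWB
WWWWWWW
WWWWWWW
WWWWWWW
WWWWWWW
WWWRWWW
After op 3 fill(1,0,R) [52 cells changed]:
RRRRRRB
RRRRRRB
RRRRRRB
RRRRRRR
RRRRRRR
RRRRRRR
RRRRRRR
RRRRRRR

Answer: 52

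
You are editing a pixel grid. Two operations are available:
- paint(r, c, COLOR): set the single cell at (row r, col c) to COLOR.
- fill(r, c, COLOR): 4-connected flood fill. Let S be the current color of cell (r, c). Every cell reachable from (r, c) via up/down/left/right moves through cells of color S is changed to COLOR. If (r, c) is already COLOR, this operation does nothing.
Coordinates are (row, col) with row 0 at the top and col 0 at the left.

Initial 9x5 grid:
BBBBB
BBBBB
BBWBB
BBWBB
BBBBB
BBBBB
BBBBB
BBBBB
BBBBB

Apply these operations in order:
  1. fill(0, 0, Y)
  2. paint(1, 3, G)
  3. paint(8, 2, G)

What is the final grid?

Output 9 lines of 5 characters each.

Answer: YYYYY
YYYGY
YYWYY
YYWYY
YYYYY
YYYYY
YYYYY
YYYYY
YYGYY

Derivation:
After op 1 fill(0,0,Y) [43 cells changed]:
YYYYY
YYYYY
YYWYY
YYWYY
YYYYY
YYYYY
YYYYY
YYYYY
YYYYY
After op 2 paint(1,3,G):
YYYYY
YYYGY
YYWYY
YYWYY
YYYYY
YYYYY
YYYYY
YYYYY
YYYYY
After op 3 paint(8,2,G):
YYYYY
YYYGY
YYWYY
YYWYY
YYYYY
YYYYY
YYYYY
YYYYY
YYGYY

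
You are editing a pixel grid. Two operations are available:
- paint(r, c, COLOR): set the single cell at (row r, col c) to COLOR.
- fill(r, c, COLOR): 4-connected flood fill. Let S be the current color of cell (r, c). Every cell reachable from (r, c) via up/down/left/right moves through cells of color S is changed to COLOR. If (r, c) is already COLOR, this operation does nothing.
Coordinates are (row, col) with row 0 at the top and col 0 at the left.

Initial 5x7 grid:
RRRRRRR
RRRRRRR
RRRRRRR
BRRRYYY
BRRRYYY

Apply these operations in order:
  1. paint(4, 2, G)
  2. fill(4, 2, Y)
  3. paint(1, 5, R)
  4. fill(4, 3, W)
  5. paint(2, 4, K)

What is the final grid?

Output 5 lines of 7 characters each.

Answer: WWWWWWW
WWWWWWW
WWWWKWW
BWWWYYY
BWYWYYY

Derivation:
After op 1 paint(4,2,G):
RRRRRRR
RRRRRRR
RRRRRRR
BRRRYYY
BRGRYYY
After op 2 fill(4,2,Y) [1 cells changed]:
RRRRRRR
RRRRRRR
RRRRRRR
BRRRYYY
BRYRYYY
After op 3 paint(1,5,R):
RRRRRRR
RRRRRRR
RRRRRRR
BRRRYYY
BRYRYYY
After op 4 fill(4,3,W) [26 cells changed]:
WWWWWWW
WWWWWWW
WWWWWWW
BWWWYYY
BWYWYYY
After op 5 paint(2,4,K):
WWWWWWW
WWWWWWW
WWWWKWW
BWWWYYY
BWYWYYY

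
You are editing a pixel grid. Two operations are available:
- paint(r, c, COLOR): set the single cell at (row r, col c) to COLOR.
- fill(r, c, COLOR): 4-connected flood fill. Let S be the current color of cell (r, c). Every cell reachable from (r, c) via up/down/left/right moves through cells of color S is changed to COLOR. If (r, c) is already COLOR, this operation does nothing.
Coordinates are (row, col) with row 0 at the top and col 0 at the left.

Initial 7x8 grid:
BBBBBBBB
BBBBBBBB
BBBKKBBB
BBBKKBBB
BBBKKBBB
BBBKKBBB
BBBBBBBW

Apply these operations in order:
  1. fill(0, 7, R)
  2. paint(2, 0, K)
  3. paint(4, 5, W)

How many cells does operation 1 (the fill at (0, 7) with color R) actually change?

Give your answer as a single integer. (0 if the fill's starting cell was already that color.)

Answer: 47

Derivation:
After op 1 fill(0,7,R) [47 cells changed]:
RRRRRRRR
RRRRRRRR
RRRKKRRR
RRRKKRRR
RRRKKRRR
RRRKKRRR
RRRRRRRW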